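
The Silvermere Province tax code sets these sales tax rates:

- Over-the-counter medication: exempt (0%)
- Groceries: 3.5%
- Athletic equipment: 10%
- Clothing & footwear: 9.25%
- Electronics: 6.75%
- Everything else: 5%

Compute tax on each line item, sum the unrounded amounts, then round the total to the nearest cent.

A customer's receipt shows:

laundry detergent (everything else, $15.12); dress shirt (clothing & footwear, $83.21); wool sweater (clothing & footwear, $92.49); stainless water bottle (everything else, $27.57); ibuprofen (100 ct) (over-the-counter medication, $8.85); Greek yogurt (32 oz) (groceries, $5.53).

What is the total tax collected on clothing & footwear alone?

Dress shirt $83.21: clothing & footwear → 9.25% → $7.696925
Wool sweater $92.49: clothing & footwear → 9.25% → $8.555325
Tax on clothing & footwear: unrounded sum = $16.25225 → $16.25

$16.25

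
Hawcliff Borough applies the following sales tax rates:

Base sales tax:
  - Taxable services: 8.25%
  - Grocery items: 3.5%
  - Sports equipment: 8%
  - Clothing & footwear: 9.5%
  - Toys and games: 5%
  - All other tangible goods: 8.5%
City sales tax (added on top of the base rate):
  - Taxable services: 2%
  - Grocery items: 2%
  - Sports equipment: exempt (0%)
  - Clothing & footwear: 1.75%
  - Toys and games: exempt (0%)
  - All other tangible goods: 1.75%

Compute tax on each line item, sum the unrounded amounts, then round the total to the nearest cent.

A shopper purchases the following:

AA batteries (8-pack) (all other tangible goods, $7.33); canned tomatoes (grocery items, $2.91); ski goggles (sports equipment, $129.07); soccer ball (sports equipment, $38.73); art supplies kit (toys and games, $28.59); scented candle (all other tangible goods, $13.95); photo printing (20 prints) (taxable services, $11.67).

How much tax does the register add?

$18.39

AA batteries (8-pack) $7.33: all other tangible goods → 8.5% + 1.75% city = 10.25% → $0.751325
Canned tomatoes $2.91: grocery items → 3.5% + 2% city = 5.5% → $0.16005
Ski goggles $129.07: sports equipment → 8% + 0% city = 8% → $10.3256
Soccer ball $38.73: sports equipment → 8% + 0% city = 8% → $3.0984
Art supplies kit $28.59: toys and games → 5% + 0% city = 5% → $1.4295
Scented candle $13.95: all other tangible goods → 8.5% + 1.75% city = 10.25% → $1.429875
Photo printing (20 prints) $11.67: taxable services → 8.25% + 2% city = 10.25% → $1.196175
Unrounded tax sum = $18.390925 → $18.39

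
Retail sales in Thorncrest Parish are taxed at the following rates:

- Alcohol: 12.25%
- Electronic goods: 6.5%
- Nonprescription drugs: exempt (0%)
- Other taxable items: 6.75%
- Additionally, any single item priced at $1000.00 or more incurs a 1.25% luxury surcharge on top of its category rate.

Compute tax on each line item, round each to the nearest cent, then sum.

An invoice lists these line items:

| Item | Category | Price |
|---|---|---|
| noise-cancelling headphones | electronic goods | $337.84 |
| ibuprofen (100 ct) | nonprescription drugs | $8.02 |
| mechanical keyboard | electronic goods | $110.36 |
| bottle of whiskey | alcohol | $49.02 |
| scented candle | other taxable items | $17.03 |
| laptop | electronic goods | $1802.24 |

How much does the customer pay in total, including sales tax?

$2500.46

Noise-cancelling headphones $337.84: electronic goods → 6.5% → $21.96
Ibuprofen (100 ct) $8.02: nonprescription drugs → 0% → $0.00
Mechanical keyboard $110.36: electronic goods → 6.5% → $7.17
Bottle of whiskey $49.02: alcohol → 12.25% → $6.00
Scented candle $17.03: other taxable items → 6.75% → $1.15
Laptop $1802.24: electronic goods → 6.5% + 1.25% surcharge = 7.75% → $139.67
Subtotal = $2324.51; tax = $175.95; total due = $2500.46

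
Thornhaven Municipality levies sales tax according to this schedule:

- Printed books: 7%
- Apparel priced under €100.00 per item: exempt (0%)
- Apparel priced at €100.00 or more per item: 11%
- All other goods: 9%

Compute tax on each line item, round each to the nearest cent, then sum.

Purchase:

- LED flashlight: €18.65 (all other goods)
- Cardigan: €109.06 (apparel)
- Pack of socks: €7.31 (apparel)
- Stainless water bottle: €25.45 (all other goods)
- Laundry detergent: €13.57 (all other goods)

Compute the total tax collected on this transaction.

€17.19

LED flashlight €18.65: all other goods → 9% → €1.68
Cardigan €109.06: apparel, €100.00 or more → 11% → €12.00
Pack of socks €7.31: apparel, under €100.00 → 0% → €0.00
Stainless water bottle €25.45: all other goods → 9% → €2.29
Laundry detergent €13.57: all other goods → 9% → €1.22
Total tax = €1.68 + €12.00 + €2.29 + €1.22 = €17.19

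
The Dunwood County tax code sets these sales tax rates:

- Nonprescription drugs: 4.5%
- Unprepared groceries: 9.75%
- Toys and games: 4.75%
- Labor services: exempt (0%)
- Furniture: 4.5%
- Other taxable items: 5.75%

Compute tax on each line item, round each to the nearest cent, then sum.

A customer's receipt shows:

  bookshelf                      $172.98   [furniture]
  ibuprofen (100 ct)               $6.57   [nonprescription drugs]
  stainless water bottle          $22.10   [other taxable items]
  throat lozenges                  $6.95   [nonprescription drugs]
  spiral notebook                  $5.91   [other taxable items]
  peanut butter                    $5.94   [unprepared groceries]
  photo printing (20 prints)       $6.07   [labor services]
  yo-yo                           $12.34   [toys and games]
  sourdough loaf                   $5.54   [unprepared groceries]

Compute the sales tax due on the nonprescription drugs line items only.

Ibuprofen (100 ct) $6.57: nonprescription drugs → 4.5% → $0.30
Throat lozenges $6.95: nonprescription drugs → 4.5% → $0.31
Tax on nonprescription drugs = $0.30 + $0.31 = $0.61

$0.61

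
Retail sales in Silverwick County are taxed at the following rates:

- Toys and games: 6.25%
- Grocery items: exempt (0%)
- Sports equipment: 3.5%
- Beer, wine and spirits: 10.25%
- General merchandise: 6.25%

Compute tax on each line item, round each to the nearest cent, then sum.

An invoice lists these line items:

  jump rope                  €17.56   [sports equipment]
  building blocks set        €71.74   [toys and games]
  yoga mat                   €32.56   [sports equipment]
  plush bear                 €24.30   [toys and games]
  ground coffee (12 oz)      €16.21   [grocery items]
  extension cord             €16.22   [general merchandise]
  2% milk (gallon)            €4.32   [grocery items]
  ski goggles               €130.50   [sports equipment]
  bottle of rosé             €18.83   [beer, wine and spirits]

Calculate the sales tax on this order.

Jump rope €17.56: sports equipment → 3.5% → €0.61
Building blocks set €71.74: toys and games → 6.25% → €4.48
Yoga mat €32.56: sports equipment → 3.5% → €1.14
Plush bear €24.30: toys and games → 6.25% → €1.52
Ground coffee (12 oz) €16.21: grocery items → 0% → €0.00
Extension cord €16.22: general merchandise → 6.25% → €1.01
2% milk (gallon) €4.32: grocery items → 0% → €0.00
Ski goggles €130.50: sports equipment → 3.5% → €4.57
Bottle of rosé €18.83: beer, wine and spirits → 10.25% → €1.93
Total tax = €0.61 + €4.48 + €1.14 + €1.52 + €1.01 + €4.57 + €1.93 = €15.26

€15.26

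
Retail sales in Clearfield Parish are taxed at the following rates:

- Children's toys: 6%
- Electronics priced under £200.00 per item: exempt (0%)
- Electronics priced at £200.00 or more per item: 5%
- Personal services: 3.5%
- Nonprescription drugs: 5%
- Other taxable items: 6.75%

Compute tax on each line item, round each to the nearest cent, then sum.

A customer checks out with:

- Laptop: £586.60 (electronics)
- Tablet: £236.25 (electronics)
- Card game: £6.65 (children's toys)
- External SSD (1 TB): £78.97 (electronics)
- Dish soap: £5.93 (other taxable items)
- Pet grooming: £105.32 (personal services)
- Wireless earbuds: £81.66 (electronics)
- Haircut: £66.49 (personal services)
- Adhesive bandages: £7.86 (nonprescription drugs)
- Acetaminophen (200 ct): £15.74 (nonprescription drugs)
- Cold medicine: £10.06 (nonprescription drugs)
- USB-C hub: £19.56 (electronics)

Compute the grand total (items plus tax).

£1270.73

Laptop £586.60: electronics, £200.00 or more → 5% → £29.33
Tablet £236.25: electronics, £200.00 or more → 5% → £11.81
Card game £6.65: children's toys → 6% → £0.40
External SSD (1 TB) £78.97: electronics, under £200.00 → 0% → £0.00
Dish soap £5.93: other taxable items → 6.75% → £0.40
Pet grooming £105.32: personal services → 3.5% → £3.69
Wireless earbuds £81.66: electronics, under £200.00 → 0% → £0.00
Haircut £66.49: personal services → 3.5% → £2.33
Adhesive bandages £7.86: nonprescription drugs → 5% → £0.39
Acetaminophen (200 ct) £15.74: nonprescription drugs → 5% → £0.79
Cold medicine £10.06: nonprescription drugs → 5% → £0.50
USB-C hub £19.56: electronics, under £200.00 → 0% → £0.00
Subtotal = £1221.09; tax = £49.64; total due = £1270.73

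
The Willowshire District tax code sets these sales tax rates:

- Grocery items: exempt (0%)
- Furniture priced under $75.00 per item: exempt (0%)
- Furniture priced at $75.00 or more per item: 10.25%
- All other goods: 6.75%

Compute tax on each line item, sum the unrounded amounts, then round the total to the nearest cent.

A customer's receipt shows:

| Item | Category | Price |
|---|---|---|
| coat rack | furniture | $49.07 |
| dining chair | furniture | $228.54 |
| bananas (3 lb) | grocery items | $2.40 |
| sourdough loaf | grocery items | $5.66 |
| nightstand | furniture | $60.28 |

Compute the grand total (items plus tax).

$369.38

Coat rack $49.07: furniture, under $75.00 → 0% → $0.00
Dining chair $228.54: furniture, $75.00 or more → 10.25% → $23.42535
Bananas (3 lb) $2.40: grocery items → 0% → $0.00
Sourdough loaf $5.66: grocery items → 0% → $0.00
Nightstand $60.28: furniture, under $75.00 → 0% → $0.00
Subtotal = $345.95; unrounded tax = $23.42535 → $23.43; total due = $369.38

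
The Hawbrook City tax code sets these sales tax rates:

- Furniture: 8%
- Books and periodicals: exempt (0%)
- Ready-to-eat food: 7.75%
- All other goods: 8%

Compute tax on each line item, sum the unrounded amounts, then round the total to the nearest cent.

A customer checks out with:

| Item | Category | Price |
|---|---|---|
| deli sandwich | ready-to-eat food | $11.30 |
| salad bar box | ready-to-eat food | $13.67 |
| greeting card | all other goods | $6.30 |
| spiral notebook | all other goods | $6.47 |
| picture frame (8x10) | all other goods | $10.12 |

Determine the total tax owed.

$3.77

Deli sandwich $11.30: ready-to-eat food → 7.75% → $0.87575
Salad bar box $13.67: ready-to-eat food → 7.75% → $1.059425
Greeting card $6.30: all other goods → 8% → $0.504
Spiral notebook $6.47: all other goods → 8% → $0.5176
Picture frame (8x10) $10.12: all other goods → 8% → $0.8096
Unrounded tax sum = $3.766375 → $3.77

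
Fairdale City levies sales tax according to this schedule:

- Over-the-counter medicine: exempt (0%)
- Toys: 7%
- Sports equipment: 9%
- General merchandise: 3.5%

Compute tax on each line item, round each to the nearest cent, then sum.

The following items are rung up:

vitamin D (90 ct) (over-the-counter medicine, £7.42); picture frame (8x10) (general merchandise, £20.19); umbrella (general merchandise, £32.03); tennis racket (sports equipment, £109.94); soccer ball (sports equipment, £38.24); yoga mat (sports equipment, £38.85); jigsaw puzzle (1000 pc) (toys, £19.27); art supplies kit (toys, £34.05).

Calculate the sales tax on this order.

£22.39

Vitamin D (90 ct) £7.42: over-the-counter medicine → 0% → £0.00
Picture frame (8x10) £20.19: general merchandise → 3.5% → £0.71
Umbrella £32.03: general merchandise → 3.5% → £1.12
Tennis racket £109.94: sports equipment → 9% → £9.89
Soccer ball £38.24: sports equipment → 9% → £3.44
Yoga mat £38.85: sports equipment → 9% → £3.50
Jigsaw puzzle (1000 pc) £19.27: toys → 7% → £1.35
Art supplies kit £34.05: toys → 7% → £2.38
Total tax = £0.71 + £1.12 + £9.89 + £3.44 + £3.50 + £1.35 + £2.38 = £22.39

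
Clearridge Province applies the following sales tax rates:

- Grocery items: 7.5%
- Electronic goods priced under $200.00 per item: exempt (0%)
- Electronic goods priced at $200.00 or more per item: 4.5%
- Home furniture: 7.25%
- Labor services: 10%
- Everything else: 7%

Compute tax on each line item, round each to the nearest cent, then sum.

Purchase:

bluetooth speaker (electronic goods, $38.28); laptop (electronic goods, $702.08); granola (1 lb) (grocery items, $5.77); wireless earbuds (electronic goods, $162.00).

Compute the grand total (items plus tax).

Bluetooth speaker $38.28: electronic goods, under $200.00 → 0% → $0.00
Laptop $702.08: electronic goods, $200.00 or more → 4.5% → $31.59
Granola (1 lb) $5.77: grocery items → 7.5% → $0.43
Wireless earbuds $162.00: electronic goods, under $200.00 → 0% → $0.00
Subtotal = $908.13; tax = $32.02; total due = $940.15

$940.15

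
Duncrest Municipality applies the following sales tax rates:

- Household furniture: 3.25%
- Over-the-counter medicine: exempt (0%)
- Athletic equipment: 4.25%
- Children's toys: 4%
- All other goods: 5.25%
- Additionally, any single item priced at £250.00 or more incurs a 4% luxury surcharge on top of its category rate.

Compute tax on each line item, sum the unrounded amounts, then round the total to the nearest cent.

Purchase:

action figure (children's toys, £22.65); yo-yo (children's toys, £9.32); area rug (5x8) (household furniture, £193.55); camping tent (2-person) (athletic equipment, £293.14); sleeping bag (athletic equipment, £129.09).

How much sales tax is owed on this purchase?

£37.24

Action figure £22.65: children's toys → 4% → £0.906
Yo-yo £9.32: children's toys → 4% → £0.3728
Area rug (5x8) £193.55: household furniture → 3.25% → £6.290375
Camping tent (2-person) £293.14: athletic equipment → 4.25% + 4% surcharge = 8.25% → £24.18405
Sleeping bag £129.09: athletic equipment → 4.25% → £5.486325
Unrounded tax sum = £37.23955 → £37.24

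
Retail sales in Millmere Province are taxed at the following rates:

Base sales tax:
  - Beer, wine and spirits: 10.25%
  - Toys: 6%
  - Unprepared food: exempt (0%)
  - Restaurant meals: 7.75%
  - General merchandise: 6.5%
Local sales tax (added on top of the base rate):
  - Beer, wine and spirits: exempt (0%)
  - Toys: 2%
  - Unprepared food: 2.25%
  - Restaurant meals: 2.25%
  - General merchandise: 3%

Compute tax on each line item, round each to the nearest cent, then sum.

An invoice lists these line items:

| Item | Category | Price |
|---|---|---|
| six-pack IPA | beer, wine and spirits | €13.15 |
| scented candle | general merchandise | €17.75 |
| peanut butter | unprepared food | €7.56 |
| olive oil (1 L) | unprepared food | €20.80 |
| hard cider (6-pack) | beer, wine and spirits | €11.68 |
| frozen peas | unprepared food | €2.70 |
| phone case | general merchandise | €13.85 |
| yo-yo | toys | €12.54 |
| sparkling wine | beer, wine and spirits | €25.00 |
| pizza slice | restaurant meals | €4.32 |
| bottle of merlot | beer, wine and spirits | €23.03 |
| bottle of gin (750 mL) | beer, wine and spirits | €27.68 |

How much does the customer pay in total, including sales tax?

Six-pack IPA €13.15: beer, wine and spirits → 10.25% + 0% local = 10.25% → €1.35
Scented candle €17.75: general merchandise → 6.5% + 3% local = 9.5% → €1.69
Peanut butter €7.56: unprepared food → 0% + 2.25% local = 2.25% → €0.17
Olive oil (1 L) €20.80: unprepared food → 0% + 2.25% local = 2.25% → €0.47
Hard cider (6-pack) €11.68: beer, wine and spirits → 10.25% + 0% local = 10.25% → €1.20
Frozen peas €2.70: unprepared food → 0% + 2.25% local = 2.25% → €0.06
Phone case €13.85: general merchandise → 6.5% + 3% local = 9.5% → €1.32
Yo-yo €12.54: toys → 6% + 2% local = 8% → €1.00
Sparkling wine €25.00: beer, wine and spirits → 10.25% + 0% local = 10.25% → €2.56
Pizza slice €4.32: restaurant meals → 7.75% + 2.25% local = 10% → €0.43
Bottle of merlot €23.03: beer, wine and spirits → 10.25% + 0% local = 10.25% → €2.36
Bottle of gin (750 mL) €27.68: beer, wine and spirits → 10.25% + 0% local = 10.25% → €2.84
Subtotal = €180.06; tax = €15.45; total due = €195.51

€195.51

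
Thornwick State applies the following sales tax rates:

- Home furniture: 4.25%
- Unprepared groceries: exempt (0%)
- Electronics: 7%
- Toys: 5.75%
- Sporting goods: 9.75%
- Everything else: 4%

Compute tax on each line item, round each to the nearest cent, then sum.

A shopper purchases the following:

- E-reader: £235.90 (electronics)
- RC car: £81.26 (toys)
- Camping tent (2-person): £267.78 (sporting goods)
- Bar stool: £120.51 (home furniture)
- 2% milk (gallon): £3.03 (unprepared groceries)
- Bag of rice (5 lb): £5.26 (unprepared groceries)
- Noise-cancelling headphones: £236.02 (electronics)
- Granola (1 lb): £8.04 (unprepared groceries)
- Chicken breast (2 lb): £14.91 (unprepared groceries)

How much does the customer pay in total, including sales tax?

E-reader £235.90: electronics → 7% → £16.51
RC car £81.26: toys → 5.75% → £4.67
Camping tent (2-person) £267.78: sporting goods → 9.75% → £26.11
Bar stool £120.51: home furniture → 4.25% → £5.12
2% milk (gallon) £3.03: unprepared groceries → 0% → £0.00
Bag of rice (5 lb) £5.26: unprepared groceries → 0% → £0.00
Noise-cancelling headphones £236.02: electronics → 7% → £16.52
Granola (1 lb) £8.04: unprepared groceries → 0% → £0.00
Chicken breast (2 lb) £14.91: unprepared groceries → 0% → £0.00
Subtotal = £972.71; tax = £68.93; total due = £1041.64

£1041.64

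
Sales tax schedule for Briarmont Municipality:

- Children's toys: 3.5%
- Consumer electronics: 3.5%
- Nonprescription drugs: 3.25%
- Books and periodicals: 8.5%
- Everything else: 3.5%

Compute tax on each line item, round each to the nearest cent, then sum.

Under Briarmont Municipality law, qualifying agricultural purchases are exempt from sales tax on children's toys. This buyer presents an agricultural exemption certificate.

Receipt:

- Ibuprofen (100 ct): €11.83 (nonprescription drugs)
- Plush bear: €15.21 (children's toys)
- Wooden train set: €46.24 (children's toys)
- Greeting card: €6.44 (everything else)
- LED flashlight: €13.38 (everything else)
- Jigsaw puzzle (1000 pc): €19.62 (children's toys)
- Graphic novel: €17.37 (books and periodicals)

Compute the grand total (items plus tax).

Ibuprofen (100 ct) €11.83: nonprescription drugs → 3.25% → €0.38
Plush bear €15.21: children's toys, buyer-exempt → 0% → €0.00
Wooden train set €46.24: children's toys, buyer-exempt → 0% → €0.00
Greeting card €6.44: everything else → 3.5% → €0.23
LED flashlight €13.38: everything else → 3.5% → €0.47
Jigsaw puzzle (1000 pc) €19.62: children's toys, buyer-exempt → 0% → €0.00
Graphic novel €17.37: books and periodicals → 8.5% → €1.48
Subtotal = €130.09; tax = €2.56; total due = €132.65

€132.65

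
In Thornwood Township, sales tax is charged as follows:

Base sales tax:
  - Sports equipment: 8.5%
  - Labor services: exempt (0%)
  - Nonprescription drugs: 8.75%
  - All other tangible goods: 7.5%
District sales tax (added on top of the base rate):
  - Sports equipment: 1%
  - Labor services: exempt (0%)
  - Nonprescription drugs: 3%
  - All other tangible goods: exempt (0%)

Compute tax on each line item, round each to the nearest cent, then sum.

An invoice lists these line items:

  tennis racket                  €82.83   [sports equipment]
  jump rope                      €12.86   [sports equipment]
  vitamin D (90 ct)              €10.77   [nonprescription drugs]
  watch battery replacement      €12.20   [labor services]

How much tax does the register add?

€10.36

Tennis racket €82.83: sports equipment → 8.5% + 1% district = 9.5% → €7.87
Jump rope €12.86: sports equipment → 8.5% + 1% district = 9.5% → €1.22
Vitamin D (90 ct) €10.77: nonprescription drugs → 8.75% + 3% district = 11.75% → €1.27
Watch battery replacement €12.20: labor services → 0% + 0% district = 0% → €0.00
Total tax = €7.87 + €1.22 + €1.27 = €10.36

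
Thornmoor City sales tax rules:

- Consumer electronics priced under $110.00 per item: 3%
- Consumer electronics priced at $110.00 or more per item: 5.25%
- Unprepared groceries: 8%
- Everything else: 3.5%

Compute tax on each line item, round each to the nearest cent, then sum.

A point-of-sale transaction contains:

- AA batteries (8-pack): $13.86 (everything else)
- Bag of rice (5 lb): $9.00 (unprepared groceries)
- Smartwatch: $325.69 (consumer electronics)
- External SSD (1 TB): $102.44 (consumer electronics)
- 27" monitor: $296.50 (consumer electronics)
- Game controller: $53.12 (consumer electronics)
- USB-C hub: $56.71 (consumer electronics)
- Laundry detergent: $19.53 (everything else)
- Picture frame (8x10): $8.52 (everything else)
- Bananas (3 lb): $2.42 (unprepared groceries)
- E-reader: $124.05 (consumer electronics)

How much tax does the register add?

$47.92

AA batteries (8-pack) $13.86: everything else → 3.5% → $0.49
Bag of rice (5 lb) $9.00: unprepared groceries → 8% → $0.72
Smartwatch $325.69: consumer electronics, $110.00 or more → 5.25% → $17.10
External SSD (1 TB) $102.44: consumer electronics, under $110.00 → 3% → $3.07
27" monitor $296.50: consumer electronics, $110.00 or more → 5.25% → $15.57
Game controller $53.12: consumer electronics, under $110.00 → 3% → $1.59
USB-C hub $56.71: consumer electronics, under $110.00 → 3% → $1.70
Laundry detergent $19.53: everything else → 3.5% → $0.68
Picture frame (8x10) $8.52: everything else → 3.5% → $0.30
Bananas (3 lb) $2.42: unprepared groceries → 8% → $0.19
E-reader $124.05: consumer electronics, $110.00 or more → 5.25% → $6.51
Total tax = $0.49 + $0.72 + $17.10 + $3.07 + $15.57 + $1.59 + $1.70 + $0.68 + $0.30 + $0.19 + $6.51 = $47.92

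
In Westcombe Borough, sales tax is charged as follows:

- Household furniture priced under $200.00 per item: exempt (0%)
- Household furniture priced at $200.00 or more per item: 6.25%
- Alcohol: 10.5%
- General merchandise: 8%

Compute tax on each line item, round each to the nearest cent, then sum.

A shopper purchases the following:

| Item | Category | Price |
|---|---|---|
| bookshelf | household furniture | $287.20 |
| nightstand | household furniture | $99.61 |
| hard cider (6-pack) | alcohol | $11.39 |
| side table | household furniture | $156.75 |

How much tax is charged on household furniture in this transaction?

$17.95

Bookshelf $287.20: household furniture, $200.00 or more → 6.25% → $17.95
Nightstand $99.61: household furniture, under $200.00 → 0% → $0.00
Side table $156.75: household furniture, under $200.00 → 0% → $0.00
Tax on household furniture = $17.95 + $0.00 + $0.00 = $17.95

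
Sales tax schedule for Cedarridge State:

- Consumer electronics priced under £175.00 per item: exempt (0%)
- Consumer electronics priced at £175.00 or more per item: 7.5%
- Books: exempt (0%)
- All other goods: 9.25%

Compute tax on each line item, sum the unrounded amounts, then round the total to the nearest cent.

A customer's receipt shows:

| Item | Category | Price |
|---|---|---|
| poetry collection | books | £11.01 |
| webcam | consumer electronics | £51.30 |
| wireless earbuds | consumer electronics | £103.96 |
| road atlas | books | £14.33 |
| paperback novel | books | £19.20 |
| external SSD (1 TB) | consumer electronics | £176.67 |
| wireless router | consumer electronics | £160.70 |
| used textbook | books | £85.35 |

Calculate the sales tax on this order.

Poetry collection £11.01: books → 0% → £0.00
Webcam £51.30: consumer electronics, under £175.00 → 0% → £0.00
Wireless earbuds £103.96: consumer electronics, under £175.00 → 0% → £0.00
Road atlas £14.33: books → 0% → £0.00
Paperback novel £19.20: books → 0% → £0.00
External SSD (1 TB) £176.67: consumer electronics, £175.00 or more → 7.5% → £13.25025
Wireless router £160.70: consumer electronics, under £175.00 → 0% → £0.00
Used textbook £85.35: books → 0% → £0.00
Unrounded tax sum = £13.25025 → £13.25

£13.25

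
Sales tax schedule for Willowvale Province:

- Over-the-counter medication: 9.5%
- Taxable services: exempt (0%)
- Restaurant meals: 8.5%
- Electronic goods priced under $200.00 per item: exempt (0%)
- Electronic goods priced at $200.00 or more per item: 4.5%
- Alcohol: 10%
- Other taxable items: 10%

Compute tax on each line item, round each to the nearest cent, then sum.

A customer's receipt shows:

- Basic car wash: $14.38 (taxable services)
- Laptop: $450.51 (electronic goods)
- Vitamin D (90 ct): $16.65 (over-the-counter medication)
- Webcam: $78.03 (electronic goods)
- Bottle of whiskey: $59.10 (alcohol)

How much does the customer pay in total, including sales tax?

$646.43

Basic car wash $14.38: taxable services → 0% → $0.00
Laptop $450.51: electronic goods, $200.00 or more → 4.5% → $20.27
Vitamin D (90 ct) $16.65: over-the-counter medication → 9.5% → $1.58
Webcam $78.03: electronic goods, under $200.00 → 0% → $0.00
Bottle of whiskey $59.10: alcohol → 10% → $5.91
Subtotal = $618.67; tax = $27.76; total due = $646.43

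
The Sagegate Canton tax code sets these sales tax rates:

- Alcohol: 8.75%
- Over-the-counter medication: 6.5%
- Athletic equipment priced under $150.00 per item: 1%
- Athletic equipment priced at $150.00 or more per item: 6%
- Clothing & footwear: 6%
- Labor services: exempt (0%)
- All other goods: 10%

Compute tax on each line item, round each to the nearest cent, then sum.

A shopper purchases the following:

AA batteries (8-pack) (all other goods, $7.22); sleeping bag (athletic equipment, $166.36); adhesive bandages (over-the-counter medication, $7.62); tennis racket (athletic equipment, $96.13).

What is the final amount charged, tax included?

$289.49

AA batteries (8-pack) $7.22: all other goods → 10% → $0.72
Sleeping bag $166.36: athletic equipment, $150.00 or more → 6% → $9.98
Adhesive bandages $7.62: over-the-counter medication → 6.5% → $0.50
Tennis racket $96.13: athletic equipment, under $150.00 → 1% → $0.96
Subtotal = $277.33; tax = $12.16; total due = $289.49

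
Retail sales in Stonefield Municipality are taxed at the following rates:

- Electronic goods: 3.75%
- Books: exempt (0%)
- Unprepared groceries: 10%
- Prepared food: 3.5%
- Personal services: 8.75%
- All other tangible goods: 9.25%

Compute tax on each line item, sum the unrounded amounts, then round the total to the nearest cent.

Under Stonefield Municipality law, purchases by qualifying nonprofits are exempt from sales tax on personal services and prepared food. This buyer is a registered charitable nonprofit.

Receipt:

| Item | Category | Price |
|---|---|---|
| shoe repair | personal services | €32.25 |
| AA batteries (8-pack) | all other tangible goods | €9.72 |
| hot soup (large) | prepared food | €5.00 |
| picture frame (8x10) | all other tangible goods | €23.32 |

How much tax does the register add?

Shoe repair €32.25: personal services, buyer-exempt → 0% → €0.00
AA batteries (8-pack) €9.72: all other tangible goods → 9.25% → €0.8991
Hot soup (large) €5.00: prepared food, buyer-exempt → 0% → €0.00
Picture frame (8x10) €23.32: all other tangible goods → 9.25% → €2.1571
Unrounded tax sum = €3.0562 → €3.06

€3.06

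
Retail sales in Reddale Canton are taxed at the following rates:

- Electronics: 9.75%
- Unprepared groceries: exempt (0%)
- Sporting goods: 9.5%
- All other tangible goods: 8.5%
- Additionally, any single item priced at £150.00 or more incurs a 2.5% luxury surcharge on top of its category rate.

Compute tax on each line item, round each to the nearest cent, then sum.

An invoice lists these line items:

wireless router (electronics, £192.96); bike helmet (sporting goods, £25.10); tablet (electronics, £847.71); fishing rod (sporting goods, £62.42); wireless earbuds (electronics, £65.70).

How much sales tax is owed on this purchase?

Wireless router £192.96: electronics → 9.75% + 2.5% surcharge = 12.25% → £23.64
Bike helmet £25.10: sporting goods → 9.5% → £2.38
Tablet £847.71: electronics → 9.75% + 2.5% surcharge = 12.25% → £103.84
Fishing rod £62.42: sporting goods → 9.5% → £5.93
Wireless earbuds £65.70: electronics → 9.75% → £6.41
Total tax = £23.64 + £2.38 + £103.84 + £5.93 + £6.41 = £142.20

£142.20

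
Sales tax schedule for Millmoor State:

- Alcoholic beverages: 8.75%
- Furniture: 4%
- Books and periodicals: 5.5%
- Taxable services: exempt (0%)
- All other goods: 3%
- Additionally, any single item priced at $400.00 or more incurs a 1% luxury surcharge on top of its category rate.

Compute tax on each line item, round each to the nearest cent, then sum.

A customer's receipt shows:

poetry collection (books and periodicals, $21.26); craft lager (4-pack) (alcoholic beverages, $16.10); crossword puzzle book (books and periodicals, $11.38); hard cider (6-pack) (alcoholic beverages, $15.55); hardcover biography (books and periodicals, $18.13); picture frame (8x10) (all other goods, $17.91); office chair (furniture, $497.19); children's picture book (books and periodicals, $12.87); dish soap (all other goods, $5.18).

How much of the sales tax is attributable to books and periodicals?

Poetry collection $21.26: books and periodicals → 5.5% → $1.17
Crossword puzzle book $11.38: books and periodicals → 5.5% → $0.63
Hardcover biography $18.13: books and periodicals → 5.5% → $1.00
Children's picture book $12.87: books and periodicals → 5.5% → $0.71
Tax on books and periodicals = $1.17 + $0.63 + $1.00 + $0.71 = $3.51

$3.51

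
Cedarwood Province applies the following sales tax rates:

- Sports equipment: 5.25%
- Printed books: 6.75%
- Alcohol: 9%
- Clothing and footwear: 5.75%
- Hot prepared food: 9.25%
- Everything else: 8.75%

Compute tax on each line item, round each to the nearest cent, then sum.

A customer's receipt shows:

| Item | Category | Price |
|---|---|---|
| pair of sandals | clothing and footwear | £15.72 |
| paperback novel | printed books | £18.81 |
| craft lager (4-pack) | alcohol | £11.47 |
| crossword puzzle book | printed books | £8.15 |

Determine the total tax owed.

£3.75

Pair of sandals £15.72: clothing and footwear → 5.75% → £0.90
Paperback novel £18.81: printed books → 6.75% → £1.27
Craft lager (4-pack) £11.47: alcohol → 9% → £1.03
Crossword puzzle book £8.15: printed books → 6.75% → £0.55
Total tax = £0.90 + £1.27 + £1.03 + £0.55 = £3.75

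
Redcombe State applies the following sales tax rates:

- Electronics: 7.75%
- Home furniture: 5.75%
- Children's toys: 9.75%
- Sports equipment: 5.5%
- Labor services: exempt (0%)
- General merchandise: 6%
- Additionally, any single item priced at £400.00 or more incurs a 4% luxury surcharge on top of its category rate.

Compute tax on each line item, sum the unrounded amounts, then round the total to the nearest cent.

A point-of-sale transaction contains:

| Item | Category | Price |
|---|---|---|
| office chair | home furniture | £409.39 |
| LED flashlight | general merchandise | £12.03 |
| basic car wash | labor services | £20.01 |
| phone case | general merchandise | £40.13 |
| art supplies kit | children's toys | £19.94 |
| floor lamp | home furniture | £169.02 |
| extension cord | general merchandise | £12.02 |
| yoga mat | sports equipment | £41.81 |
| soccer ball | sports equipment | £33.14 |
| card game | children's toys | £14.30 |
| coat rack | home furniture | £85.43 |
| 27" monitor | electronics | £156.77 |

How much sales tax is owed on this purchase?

Office chair £409.39: home furniture → 5.75% + 4% surcharge = 9.75% → £39.915525
LED flashlight £12.03: general merchandise → 6% → £0.7218
Basic car wash £20.01: labor services → 0% → £0.00
Phone case £40.13: general merchandise → 6% → £2.4078
Art supplies kit £19.94: children's toys → 9.75% → £1.94415
Floor lamp £169.02: home furniture → 5.75% → £9.71865
Extension cord £12.02: general merchandise → 6% → £0.7212
Yoga mat £41.81: sports equipment → 5.5% → £2.29955
Soccer ball £33.14: sports equipment → 5.5% → £1.8227
Card game £14.30: children's toys → 9.75% → £1.39425
Coat rack £85.43: home furniture → 5.75% → £4.912225
27" monitor £156.77: electronics → 7.75% → £12.149675
Unrounded tax sum = £78.007525 → £78.01

£78.01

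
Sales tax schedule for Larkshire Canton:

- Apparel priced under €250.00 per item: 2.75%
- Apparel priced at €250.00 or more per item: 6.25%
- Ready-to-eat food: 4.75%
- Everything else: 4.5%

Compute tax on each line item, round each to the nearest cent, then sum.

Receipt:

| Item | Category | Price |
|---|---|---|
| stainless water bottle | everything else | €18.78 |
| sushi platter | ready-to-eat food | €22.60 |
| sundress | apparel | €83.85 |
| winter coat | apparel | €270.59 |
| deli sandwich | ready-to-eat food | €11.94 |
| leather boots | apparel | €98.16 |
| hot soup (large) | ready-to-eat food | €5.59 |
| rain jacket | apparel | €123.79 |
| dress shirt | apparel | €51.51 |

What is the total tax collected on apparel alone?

Sundress €83.85: apparel, under €250.00 → 2.75% → €2.31
Winter coat €270.59: apparel, €250.00 or more → 6.25% → €16.91
Leather boots €98.16: apparel, under €250.00 → 2.75% → €2.70
Rain jacket €123.79: apparel, under €250.00 → 2.75% → €3.40
Dress shirt €51.51: apparel, under €250.00 → 2.75% → €1.42
Tax on apparel = €2.31 + €16.91 + €2.70 + €3.40 + €1.42 = €26.74

€26.74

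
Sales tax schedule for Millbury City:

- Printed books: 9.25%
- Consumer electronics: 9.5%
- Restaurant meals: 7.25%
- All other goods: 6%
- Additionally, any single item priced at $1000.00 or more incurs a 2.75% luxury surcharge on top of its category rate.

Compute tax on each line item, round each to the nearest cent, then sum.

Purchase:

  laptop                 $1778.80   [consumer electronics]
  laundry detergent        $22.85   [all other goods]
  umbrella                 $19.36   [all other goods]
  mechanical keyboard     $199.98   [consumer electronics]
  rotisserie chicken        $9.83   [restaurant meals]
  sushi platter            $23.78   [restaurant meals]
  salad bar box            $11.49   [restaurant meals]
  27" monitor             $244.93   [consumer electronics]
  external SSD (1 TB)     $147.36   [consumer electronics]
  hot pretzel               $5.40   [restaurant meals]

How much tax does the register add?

$280.35

Laptop $1778.80: consumer electronics → 9.5% + 2.75% surcharge = 12.25% → $217.90
Laundry detergent $22.85: all other goods → 6% → $1.37
Umbrella $19.36: all other goods → 6% → $1.16
Mechanical keyboard $199.98: consumer electronics → 9.5% → $19.00
Rotisserie chicken $9.83: restaurant meals → 7.25% → $0.71
Sushi platter $23.78: restaurant meals → 7.25% → $1.72
Salad bar box $11.49: restaurant meals → 7.25% → $0.83
27" monitor $244.93: consumer electronics → 9.5% → $23.27
External SSD (1 TB) $147.36: consumer electronics → 9.5% → $14.00
Hot pretzel $5.40: restaurant meals → 7.25% → $0.39
Total tax = $217.90 + $1.37 + $1.16 + $19.00 + $0.71 + $1.72 + $0.83 + $23.27 + $14.00 + $0.39 = $280.35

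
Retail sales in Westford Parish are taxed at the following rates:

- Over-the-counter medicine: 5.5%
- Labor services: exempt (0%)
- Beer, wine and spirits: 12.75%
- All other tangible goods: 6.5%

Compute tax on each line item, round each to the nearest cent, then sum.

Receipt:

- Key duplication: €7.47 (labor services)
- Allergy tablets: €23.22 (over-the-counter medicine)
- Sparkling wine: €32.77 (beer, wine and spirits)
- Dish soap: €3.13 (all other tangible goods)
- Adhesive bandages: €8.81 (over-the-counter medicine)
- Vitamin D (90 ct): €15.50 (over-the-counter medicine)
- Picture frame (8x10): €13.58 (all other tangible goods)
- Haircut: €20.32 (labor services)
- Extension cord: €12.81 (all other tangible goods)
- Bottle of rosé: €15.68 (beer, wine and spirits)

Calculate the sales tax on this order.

Key duplication €7.47: labor services → 0% → €0.00
Allergy tablets €23.22: over-the-counter medicine → 5.5% → €1.28
Sparkling wine €32.77: beer, wine and spirits → 12.75% → €4.18
Dish soap €3.13: all other tangible goods → 6.5% → €0.20
Adhesive bandages €8.81: over-the-counter medicine → 5.5% → €0.48
Vitamin D (90 ct) €15.50: over-the-counter medicine → 5.5% → €0.85
Picture frame (8x10) €13.58: all other tangible goods → 6.5% → €0.88
Haircut €20.32: labor services → 0% → €0.00
Extension cord €12.81: all other tangible goods → 6.5% → €0.83
Bottle of rosé €15.68: beer, wine and spirits → 12.75% → €2.00
Total tax = €1.28 + €4.18 + €0.20 + €0.48 + €0.85 + €0.88 + €0.83 + €2.00 = €10.70

€10.70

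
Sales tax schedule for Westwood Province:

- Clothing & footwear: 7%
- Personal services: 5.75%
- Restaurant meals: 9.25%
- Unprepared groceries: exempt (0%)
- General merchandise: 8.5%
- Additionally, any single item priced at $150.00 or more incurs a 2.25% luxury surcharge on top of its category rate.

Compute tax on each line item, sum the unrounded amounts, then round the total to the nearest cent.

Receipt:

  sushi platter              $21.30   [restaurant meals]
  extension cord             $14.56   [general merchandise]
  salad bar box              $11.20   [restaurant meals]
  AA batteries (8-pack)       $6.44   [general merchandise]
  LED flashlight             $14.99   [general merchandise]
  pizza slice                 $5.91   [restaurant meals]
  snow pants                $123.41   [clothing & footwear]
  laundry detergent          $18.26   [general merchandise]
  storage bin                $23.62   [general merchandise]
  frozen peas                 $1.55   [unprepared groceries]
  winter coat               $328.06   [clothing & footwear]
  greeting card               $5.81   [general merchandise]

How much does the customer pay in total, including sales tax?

Sushi platter $21.30: restaurant meals → 9.25% → $1.97025
Extension cord $14.56: general merchandise → 8.5% → $1.2376
Salad bar box $11.20: restaurant meals → 9.25% → $1.036
AA batteries (8-pack) $6.44: general merchandise → 8.5% → $0.5474
LED flashlight $14.99: general merchandise → 8.5% → $1.27415
Pizza slice $5.91: restaurant meals → 9.25% → $0.546675
Snow pants $123.41: clothing & footwear → 7% → $8.6387
Laundry detergent $18.26: general merchandise → 8.5% → $1.5521
Storage bin $23.62: general merchandise → 8.5% → $2.0077
Frozen peas $1.55: unprepared groceries → 0% → $0.00
Winter coat $328.06: clothing & footwear → 7% + 2.25% surcharge = 9.25% → $30.34555
Greeting card $5.81: general merchandise → 8.5% → $0.49385
Subtotal = $575.11; unrounded tax = $49.649975 → $49.65; total due = $624.76

$624.76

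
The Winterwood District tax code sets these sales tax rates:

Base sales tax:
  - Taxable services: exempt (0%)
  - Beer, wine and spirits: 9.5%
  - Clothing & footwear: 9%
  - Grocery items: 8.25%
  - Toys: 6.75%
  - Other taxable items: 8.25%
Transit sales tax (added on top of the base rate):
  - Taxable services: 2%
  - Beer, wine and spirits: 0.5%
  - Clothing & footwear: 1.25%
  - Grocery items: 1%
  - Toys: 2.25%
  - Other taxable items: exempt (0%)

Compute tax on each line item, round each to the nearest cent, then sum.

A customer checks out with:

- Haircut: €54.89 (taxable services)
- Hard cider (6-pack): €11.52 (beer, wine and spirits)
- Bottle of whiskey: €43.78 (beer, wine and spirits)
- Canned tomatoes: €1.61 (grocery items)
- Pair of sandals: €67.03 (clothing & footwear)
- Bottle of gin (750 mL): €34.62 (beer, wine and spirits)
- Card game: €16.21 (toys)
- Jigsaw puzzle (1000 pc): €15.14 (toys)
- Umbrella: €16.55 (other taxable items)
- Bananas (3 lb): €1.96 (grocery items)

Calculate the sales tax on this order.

Haircut €54.89: taxable services → 0% + 2% transit = 2% → €1.10
Hard cider (6-pack) €11.52: beer, wine and spirits → 9.5% + 0.5% transit = 10% → €1.15
Bottle of whiskey €43.78: beer, wine and spirits → 9.5% + 0.5% transit = 10% → €4.38
Canned tomatoes €1.61: grocery items → 8.25% + 1% transit = 9.25% → €0.15
Pair of sandals €67.03: clothing & footwear → 9% + 1.25% transit = 10.25% → €6.87
Bottle of gin (750 mL) €34.62: beer, wine and spirits → 9.5% + 0.5% transit = 10% → €3.46
Card game €16.21: toys → 6.75% + 2.25% transit = 9% → €1.46
Jigsaw puzzle (1000 pc) €15.14: toys → 6.75% + 2.25% transit = 9% → €1.36
Umbrella €16.55: other taxable items → 8.25% + 0% transit = 8.25% → €1.37
Bananas (3 lb) €1.96: grocery items → 8.25% + 1% transit = 9.25% → €0.18
Total tax = €1.10 + €1.15 + €4.38 + €0.15 + €6.87 + €3.46 + €1.46 + €1.36 + €1.37 + €0.18 = €21.48

€21.48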